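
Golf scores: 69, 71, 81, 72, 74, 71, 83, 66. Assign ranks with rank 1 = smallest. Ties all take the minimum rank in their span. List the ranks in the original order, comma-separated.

Sorted (ascending): 66, 69, 71, 71, 72, 74, 81, 83
The 2 values of 71 occupy positions 3–4 → each gets rank 3.

2, 3, 7, 5, 6, 3, 8, 1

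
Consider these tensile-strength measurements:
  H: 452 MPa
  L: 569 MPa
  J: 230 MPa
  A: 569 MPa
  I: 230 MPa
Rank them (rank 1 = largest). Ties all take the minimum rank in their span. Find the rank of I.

Sorted (descending): 569, 569, 452, 230, 230
The 2 values of 569 occupy positions 1–2 → each gets rank 1.
The 2 values of 230 occupy positions 4–5 → each gets rank 4.
I has value 230 MPa → rank 4.

4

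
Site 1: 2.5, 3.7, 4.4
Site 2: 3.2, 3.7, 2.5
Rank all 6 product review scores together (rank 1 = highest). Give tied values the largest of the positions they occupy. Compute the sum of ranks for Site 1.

Sorted (descending): 4.4, 3.7, 3.7, 3.2, 2.5, 2.5
The 2 values of 3.7 occupy positions 2–3 → each gets rank 3.
The 2 values of 2.5 occupy positions 5–6 → each gets rank 6.
Site 1 values → pooled ranks: 2.5→6, 3.7→3, 4.4→1
Rank sum = 6 + 3 + 1 = 10

10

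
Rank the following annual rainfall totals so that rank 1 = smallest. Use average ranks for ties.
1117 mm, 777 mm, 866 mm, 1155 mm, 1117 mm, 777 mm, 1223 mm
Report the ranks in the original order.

Sorted (ascending): 777, 777, 866, 1117, 1117, 1155, 1223
The 2 values of 777 occupy positions 1–2 → average rank (1+2)/2 = 1.5.
The 2 values of 1117 occupy positions 4–5 → average rank (4+5)/2 = 4.5.

4.5, 1.5, 3, 6, 4.5, 1.5, 7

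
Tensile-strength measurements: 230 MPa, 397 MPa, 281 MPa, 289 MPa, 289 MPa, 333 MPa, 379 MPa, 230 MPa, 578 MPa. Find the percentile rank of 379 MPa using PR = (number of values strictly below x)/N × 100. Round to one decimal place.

N = 9.
Strictly below 379: 6. Equal to 379: 1.
PR = 6/9 × 100 = 66.7

66.7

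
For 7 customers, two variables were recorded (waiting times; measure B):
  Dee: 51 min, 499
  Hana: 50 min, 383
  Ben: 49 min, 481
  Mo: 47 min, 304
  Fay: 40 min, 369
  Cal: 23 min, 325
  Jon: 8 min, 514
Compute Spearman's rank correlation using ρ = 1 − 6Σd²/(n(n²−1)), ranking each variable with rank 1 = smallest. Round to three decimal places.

0.107

Ranks of variable 1: 7, 6, 5, 4, 3, 2, 1
Ranks of variable 2: 6, 4, 5, 1, 3, 2, 7
d = r₁ − r₂: 1, 2, 0, 3, 0, 0, -6
d²: 1, 4, 0, 9, 0, 0, 36; Σd² = 50
ρ = 1 − 6·50/(7·48) = 1 − 300/336 = 0.107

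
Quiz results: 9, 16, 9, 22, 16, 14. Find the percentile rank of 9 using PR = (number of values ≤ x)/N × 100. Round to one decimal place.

N = 6.
Strictly below 9: 0. Equal to 9: 2.
PR = 2/6 × 100 = 33.3

33.3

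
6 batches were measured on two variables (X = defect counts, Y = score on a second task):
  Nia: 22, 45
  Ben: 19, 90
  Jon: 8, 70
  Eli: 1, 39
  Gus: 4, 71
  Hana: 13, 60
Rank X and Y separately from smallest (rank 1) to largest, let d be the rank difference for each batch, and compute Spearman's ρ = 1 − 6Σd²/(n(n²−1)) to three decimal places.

Ranks of variable 1: 6, 5, 3, 1, 2, 4
Ranks of variable 2: 2, 6, 4, 1, 5, 3
d = r₁ − r₂: 4, -1, -1, 0, -3, 1
d²: 16, 1, 1, 0, 9, 1; Σd² = 28
ρ = 1 − 6·28/(6·35) = 1 − 168/210 = 0.200

0.200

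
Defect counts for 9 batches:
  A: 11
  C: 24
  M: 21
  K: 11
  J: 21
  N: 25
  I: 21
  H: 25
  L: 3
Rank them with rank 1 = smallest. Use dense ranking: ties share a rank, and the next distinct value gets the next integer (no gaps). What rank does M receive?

3

Sorted (ascending): 3, 11, 11, 21, 21, 21, 24, 25, 25
The 2 values of 11 share dense rank 2.
The 3 values of 21 share dense rank 3.
The 2 values of 25 share dense rank 5.
Remaining distinct values take the next consecutive integers.
M has value 21 → rank 3.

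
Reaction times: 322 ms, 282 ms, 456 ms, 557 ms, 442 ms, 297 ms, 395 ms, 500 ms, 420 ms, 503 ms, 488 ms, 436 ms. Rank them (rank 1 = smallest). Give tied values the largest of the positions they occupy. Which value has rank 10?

Sorted (ascending): 282, 297, 322, 395, 420, 436, 442, 456, 488, 500, 503, 557
No ties — each value takes its position as its rank.
Rank 10 → value 500.

500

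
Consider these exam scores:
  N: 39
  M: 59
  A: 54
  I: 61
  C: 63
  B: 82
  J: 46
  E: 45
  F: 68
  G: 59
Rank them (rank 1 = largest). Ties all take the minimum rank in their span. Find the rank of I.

4

Sorted (descending): 82, 68, 63, 61, 59, 59, 54, 46, 45, 39
The 2 values of 59 occupy positions 5–6 → each gets rank 5.
I has value 61 → rank 4.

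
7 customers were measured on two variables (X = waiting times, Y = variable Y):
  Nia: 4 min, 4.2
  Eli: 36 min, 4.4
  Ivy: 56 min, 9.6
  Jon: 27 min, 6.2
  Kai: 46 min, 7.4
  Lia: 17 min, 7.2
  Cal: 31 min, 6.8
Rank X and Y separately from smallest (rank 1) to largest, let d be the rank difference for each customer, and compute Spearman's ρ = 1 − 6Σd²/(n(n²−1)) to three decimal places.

0.679

Ranks of variable 1: 1, 5, 7, 3, 6, 2, 4
Ranks of variable 2: 1, 2, 7, 3, 6, 5, 4
d = r₁ − r₂: 0, 3, 0, 0, 0, -3, 0
d²: 0, 9, 0, 0, 0, 9, 0; Σd² = 18
ρ = 1 − 6·18/(7·48) = 1 − 108/336 = 0.679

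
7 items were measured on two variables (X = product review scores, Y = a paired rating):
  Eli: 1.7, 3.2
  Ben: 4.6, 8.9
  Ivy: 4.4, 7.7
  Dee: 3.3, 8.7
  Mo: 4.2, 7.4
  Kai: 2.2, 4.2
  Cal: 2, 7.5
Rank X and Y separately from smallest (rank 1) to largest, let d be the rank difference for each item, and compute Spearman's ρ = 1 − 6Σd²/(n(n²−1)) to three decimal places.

Ranks of variable 1: 1, 7, 6, 4, 5, 3, 2
Ranks of variable 2: 1, 7, 5, 6, 3, 2, 4
d = r₁ − r₂: 0, 0, 1, -2, 2, 1, -2
d²: 0, 0, 1, 4, 4, 1, 4; Σd² = 14
ρ = 1 − 6·14/(7·48) = 1 − 84/336 = 0.750

0.750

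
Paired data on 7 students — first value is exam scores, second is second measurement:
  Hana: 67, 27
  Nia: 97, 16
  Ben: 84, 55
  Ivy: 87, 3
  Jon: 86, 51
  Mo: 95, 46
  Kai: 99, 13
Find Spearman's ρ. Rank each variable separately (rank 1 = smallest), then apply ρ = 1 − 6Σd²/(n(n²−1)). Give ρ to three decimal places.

-0.536

Ranks of variable 1: 1, 6, 2, 4, 3, 5, 7
Ranks of variable 2: 4, 3, 7, 1, 6, 5, 2
d = r₁ − r₂: -3, 3, -5, 3, -3, 0, 5
d²: 9, 9, 25, 9, 9, 0, 25; Σd² = 86
ρ = 1 − 6·86/(7·48) = 1 − 516/336 = -0.536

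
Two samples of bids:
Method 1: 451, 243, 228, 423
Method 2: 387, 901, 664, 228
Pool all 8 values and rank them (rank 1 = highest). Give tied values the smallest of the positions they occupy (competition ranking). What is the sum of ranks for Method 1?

20

Sorted (descending): 901, 664, 451, 423, 387, 243, 228, 228
The 2 values of 228 occupy positions 7–8 → each gets rank 7.
Method 1 values → pooled ranks: 451→3, 243→6, 228→7, 423→4
Rank sum = 3 + 6 + 7 + 4 = 20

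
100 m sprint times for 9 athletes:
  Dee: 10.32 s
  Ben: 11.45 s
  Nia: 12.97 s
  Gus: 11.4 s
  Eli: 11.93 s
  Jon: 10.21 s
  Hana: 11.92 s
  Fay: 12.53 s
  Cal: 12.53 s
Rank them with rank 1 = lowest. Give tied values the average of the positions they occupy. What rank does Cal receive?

Sorted (ascending): 10.21, 10.32, 11.4, 11.45, 11.92, 11.93, 12.53, 12.53, 12.97
The 2 values of 12.53 occupy positions 7–8 → average rank (7+8)/2 = 7.5.
Cal has value 12.53 s → rank 7.5.

7.5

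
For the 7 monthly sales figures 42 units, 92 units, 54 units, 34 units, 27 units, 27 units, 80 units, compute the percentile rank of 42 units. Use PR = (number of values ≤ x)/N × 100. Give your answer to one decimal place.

N = 7.
Strictly below 42: 3. Equal to 42: 1.
PR = 4/7 × 100 = 57.1

57.1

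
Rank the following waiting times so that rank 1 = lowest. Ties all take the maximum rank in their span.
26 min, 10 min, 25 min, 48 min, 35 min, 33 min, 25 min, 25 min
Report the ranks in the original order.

Sorted (ascending): 10, 25, 25, 25, 26, 33, 35, 48
The 3 values of 25 occupy positions 2–4 → each gets rank 4.

5, 1, 4, 8, 7, 6, 4, 4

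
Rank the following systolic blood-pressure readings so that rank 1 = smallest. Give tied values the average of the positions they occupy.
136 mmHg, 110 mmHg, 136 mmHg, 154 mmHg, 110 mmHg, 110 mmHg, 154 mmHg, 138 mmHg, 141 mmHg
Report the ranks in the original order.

4.5, 2, 4.5, 8.5, 2, 2, 8.5, 6, 7

Sorted (ascending): 110, 110, 110, 136, 136, 138, 141, 154, 154
The 3 values of 110 occupy positions 1–3 → average rank 2.
The 2 values of 136 occupy positions 4–5 → average rank (4+5)/2 = 4.5.
The 2 values of 154 occupy positions 8–9 → average rank (8+9)/2 = 8.5.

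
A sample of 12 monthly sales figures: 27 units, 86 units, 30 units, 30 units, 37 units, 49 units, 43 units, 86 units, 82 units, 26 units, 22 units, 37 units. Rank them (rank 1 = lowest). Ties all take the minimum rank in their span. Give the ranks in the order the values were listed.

Sorted (ascending): 22, 26, 27, 30, 30, 37, 37, 43, 49, 82, 86, 86
The 2 values of 30 occupy positions 4–5 → each gets rank 4.
The 2 values of 37 occupy positions 6–7 → each gets rank 6.
The 2 values of 86 occupy positions 11–12 → each gets rank 11.

3, 11, 4, 4, 6, 9, 8, 11, 10, 2, 1, 6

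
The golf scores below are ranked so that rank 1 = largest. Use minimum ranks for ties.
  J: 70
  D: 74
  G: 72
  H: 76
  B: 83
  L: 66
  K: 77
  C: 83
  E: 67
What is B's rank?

1

Sorted (descending): 83, 83, 77, 76, 74, 72, 70, 67, 66
The 2 values of 83 occupy positions 1–2 → each gets rank 1.
B has value 83 → rank 1.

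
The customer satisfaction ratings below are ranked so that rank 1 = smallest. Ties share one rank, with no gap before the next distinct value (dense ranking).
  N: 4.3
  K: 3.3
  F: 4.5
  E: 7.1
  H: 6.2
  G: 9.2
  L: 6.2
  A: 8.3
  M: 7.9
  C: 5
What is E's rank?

Sorted (ascending): 3.3, 4.3, 4.5, 5, 6.2, 6.2, 7.1, 7.9, 8.3, 9.2
The 2 values of 6.2 share dense rank 5.
Remaining distinct values take the next consecutive integers.
E has value 7.1 → rank 6.

6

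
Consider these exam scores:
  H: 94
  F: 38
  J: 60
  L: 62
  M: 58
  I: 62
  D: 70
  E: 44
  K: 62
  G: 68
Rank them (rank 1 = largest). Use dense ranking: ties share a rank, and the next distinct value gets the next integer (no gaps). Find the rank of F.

8

Sorted (descending): 94, 70, 68, 62, 62, 62, 60, 58, 44, 38
The 3 values of 62 share dense rank 4.
Remaining distinct values take the next consecutive integers.
F has value 38 → rank 8.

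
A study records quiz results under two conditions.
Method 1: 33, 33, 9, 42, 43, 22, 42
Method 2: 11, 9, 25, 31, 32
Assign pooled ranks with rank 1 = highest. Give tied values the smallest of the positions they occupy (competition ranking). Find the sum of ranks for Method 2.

42

Sorted (descending): 43, 42, 42, 33, 33, 32, 31, 25, 22, 11, 9, 9
The 2 values of 42 occupy positions 2–3 → each gets rank 2.
The 2 values of 33 occupy positions 4–5 → each gets rank 4.
The 2 values of 9 occupy positions 11–12 → each gets rank 11.
Method 2 values → pooled ranks: 11→10, 9→11, 25→8, 31→7, 32→6
Rank sum = 10 + 11 + 8 + 7 + 6 = 42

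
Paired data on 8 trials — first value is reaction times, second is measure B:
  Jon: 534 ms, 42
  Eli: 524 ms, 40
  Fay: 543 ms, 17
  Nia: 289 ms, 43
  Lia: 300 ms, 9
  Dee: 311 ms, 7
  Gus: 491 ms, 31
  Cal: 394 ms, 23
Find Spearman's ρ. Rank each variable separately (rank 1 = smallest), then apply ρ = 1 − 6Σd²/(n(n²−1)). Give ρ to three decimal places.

Ranks of variable 1: 7, 6, 8, 1, 2, 3, 5, 4
Ranks of variable 2: 7, 6, 3, 8, 2, 1, 5, 4
d = r₁ − r₂: 0, 0, 5, -7, 0, 2, 0, 0
d²: 0, 0, 25, 49, 0, 4, 0, 0; Σd² = 78
ρ = 1 − 6·78/(8·63) = 1 − 468/504 = 0.071

0.071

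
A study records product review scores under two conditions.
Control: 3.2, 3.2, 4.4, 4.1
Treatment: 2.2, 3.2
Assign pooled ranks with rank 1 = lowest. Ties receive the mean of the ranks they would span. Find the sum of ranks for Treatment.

Sorted (ascending): 2.2, 3.2, 3.2, 3.2, 4.1, 4.4
The 3 values of 3.2 occupy positions 2–4 → average rank 3.
Treatment values → pooled ranks: 2.2→1, 3.2→3
Rank sum = 1 + 3 = 4

4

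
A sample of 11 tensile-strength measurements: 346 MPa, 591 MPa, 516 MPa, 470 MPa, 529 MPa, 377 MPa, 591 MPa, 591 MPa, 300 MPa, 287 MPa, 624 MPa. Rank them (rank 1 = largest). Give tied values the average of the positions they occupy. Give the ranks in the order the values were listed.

9, 3, 6, 7, 5, 8, 3, 3, 10, 11, 1

Sorted (descending): 624, 591, 591, 591, 529, 516, 470, 377, 346, 300, 287
The 3 values of 591 occupy positions 2–4 → average rank 3.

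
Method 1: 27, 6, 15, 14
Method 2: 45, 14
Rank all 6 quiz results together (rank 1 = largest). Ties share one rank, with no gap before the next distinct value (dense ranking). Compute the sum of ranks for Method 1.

Sorted (descending): 45, 27, 15, 14, 14, 6
The 2 values of 14 share dense rank 4.
Remaining distinct values take the next consecutive integers.
Method 1 values → pooled ranks: 27→2, 6→5, 15→3, 14→4
Rank sum = 2 + 5 + 3 + 4 = 14

14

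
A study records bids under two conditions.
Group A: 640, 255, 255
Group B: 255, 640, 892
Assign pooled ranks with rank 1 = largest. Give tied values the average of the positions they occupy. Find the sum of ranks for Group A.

12.5

Sorted (descending): 892, 640, 640, 255, 255, 255
The 2 values of 640 occupy positions 2–3 → average rank (2+3)/2 = 2.5.
The 3 values of 255 occupy positions 4–6 → average rank 5.
Group A values → pooled ranks: 640→2.5, 255→5, 255→5
Rank sum = 2.5 + 5 + 5 = 12.5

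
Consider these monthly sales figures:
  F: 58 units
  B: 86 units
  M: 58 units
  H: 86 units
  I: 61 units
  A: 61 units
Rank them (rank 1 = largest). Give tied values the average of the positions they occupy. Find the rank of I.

Sorted (descending): 86, 86, 61, 61, 58, 58
The 2 values of 86 occupy positions 1–2 → average rank (1+2)/2 = 1.5.
The 2 values of 61 occupy positions 3–4 → average rank (3+4)/2 = 3.5.
The 2 values of 58 occupy positions 5–6 → average rank (5+6)/2 = 5.5.
I has value 61 units → rank 3.5.

3.5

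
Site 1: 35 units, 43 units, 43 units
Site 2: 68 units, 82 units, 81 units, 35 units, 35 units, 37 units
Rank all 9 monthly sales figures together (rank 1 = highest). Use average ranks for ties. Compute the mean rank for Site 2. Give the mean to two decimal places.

Sorted (descending): 82, 81, 68, 43, 43, 37, 35, 35, 35
The 2 values of 43 occupy positions 4–5 → average rank (4+5)/2 = 4.5.
The 3 values of 35 occupy positions 7–9 → average rank 8.
Site 2 values → pooled ranks: 68→3, 82→1, 81→2, 35→8, 35→8, 37→6
Mean rank = (3 + 1 + 2 + 8 + 8 + 6) / 6 = 4.67

4.67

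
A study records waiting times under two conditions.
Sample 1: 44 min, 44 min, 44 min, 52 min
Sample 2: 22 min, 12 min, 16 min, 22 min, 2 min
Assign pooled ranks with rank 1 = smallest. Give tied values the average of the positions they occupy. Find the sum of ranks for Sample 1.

Sorted (ascending): 2, 12, 16, 22, 22, 44, 44, 44, 52
The 2 values of 22 occupy positions 4–5 → average rank (4+5)/2 = 4.5.
The 3 values of 44 occupy positions 6–8 → average rank 7.
Sample 1 values → pooled ranks: 44→7, 44→7, 44→7, 52→9
Rank sum = 7 + 7 + 7 + 9 = 30

30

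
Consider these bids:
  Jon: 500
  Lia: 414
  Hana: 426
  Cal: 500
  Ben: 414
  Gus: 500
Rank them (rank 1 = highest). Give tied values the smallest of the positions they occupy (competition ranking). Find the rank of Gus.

Sorted (descending): 500, 500, 500, 426, 414, 414
The 3 values of 500 occupy positions 1–3 → each gets rank 1.
The 2 values of 414 occupy positions 5–6 → each gets rank 5.
Gus has value 500 → rank 1.

1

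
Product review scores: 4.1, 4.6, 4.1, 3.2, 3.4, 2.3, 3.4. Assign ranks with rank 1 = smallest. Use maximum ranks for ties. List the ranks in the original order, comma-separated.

Sorted (ascending): 2.3, 3.2, 3.4, 3.4, 4.1, 4.1, 4.6
The 2 values of 3.4 occupy positions 3–4 → each gets rank 4.
The 2 values of 4.1 occupy positions 5–6 → each gets rank 6.

6, 7, 6, 2, 4, 1, 4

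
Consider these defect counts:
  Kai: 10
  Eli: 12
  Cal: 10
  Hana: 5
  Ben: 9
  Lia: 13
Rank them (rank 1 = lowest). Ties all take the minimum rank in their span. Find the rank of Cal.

Sorted (ascending): 5, 9, 10, 10, 12, 13
The 2 values of 10 occupy positions 3–4 → each gets rank 3.
Cal has value 10 → rank 3.

3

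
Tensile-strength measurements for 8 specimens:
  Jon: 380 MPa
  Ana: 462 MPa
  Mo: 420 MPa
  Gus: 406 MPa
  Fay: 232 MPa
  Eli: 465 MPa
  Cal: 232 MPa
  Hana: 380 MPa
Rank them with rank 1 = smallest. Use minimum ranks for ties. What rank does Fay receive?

1

Sorted (ascending): 232, 232, 380, 380, 406, 420, 462, 465
The 2 values of 232 occupy positions 1–2 → each gets rank 1.
The 2 values of 380 occupy positions 3–4 → each gets rank 3.
Fay has value 232 MPa → rank 1.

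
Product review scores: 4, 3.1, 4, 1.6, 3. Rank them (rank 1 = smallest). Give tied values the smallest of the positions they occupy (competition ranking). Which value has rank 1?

1.6

Sorted (ascending): 1.6, 3, 3.1, 4, 4
The 2 values of 4 occupy positions 4–5 → each gets rank 4.
Rank 1 → value 1.6.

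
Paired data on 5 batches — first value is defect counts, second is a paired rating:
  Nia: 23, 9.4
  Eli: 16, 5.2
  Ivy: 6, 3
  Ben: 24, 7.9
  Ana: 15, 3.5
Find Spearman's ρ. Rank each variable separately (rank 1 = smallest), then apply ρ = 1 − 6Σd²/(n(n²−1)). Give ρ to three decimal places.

0.900

Ranks of variable 1: 4, 3, 1, 5, 2
Ranks of variable 2: 5, 3, 1, 4, 2
d = r₁ − r₂: -1, 0, 0, 1, 0
d²: 1, 0, 0, 1, 0; Σd² = 2
ρ = 1 − 6·2/(5·24) = 1 − 12/120 = 0.900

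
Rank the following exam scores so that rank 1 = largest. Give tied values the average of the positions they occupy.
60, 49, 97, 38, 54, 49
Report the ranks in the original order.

2, 4.5, 1, 6, 3, 4.5

Sorted (descending): 97, 60, 54, 49, 49, 38
The 2 values of 49 occupy positions 4–5 → average rank (4+5)/2 = 4.5.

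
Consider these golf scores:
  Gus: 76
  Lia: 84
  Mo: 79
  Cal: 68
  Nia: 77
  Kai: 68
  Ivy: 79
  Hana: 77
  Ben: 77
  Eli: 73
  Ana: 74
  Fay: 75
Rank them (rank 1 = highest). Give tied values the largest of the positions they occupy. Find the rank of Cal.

12

Sorted (descending): 84, 79, 79, 77, 77, 77, 76, 75, 74, 73, 68, 68
The 2 values of 79 occupy positions 2–3 → each gets rank 3.
The 3 values of 77 occupy positions 4–6 → each gets rank 6.
The 2 values of 68 occupy positions 11–12 → each gets rank 12.
Cal has value 68 → rank 12.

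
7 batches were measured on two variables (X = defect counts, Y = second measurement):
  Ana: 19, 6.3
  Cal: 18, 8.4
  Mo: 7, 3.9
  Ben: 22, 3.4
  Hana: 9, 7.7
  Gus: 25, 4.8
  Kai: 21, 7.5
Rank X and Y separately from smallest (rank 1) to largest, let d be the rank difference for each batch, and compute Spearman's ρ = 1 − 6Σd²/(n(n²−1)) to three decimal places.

-0.321

Ranks of variable 1: 4, 3, 1, 6, 2, 7, 5
Ranks of variable 2: 4, 7, 2, 1, 6, 3, 5
d = r₁ − r₂: 0, -4, -1, 5, -4, 4, 0
d²: 0, 16, 1, 25, 16, 16, 0; Σd² = 74
ρ = 1 − 6·74/(7·48) = 1 − 444/336 = -0.321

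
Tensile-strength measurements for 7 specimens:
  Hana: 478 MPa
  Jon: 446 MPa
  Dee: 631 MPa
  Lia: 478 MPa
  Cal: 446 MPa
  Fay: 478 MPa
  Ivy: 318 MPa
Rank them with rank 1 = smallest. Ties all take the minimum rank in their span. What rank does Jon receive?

2

Sorted (ascending): 318, 446, 446, 478, 478, 478, 631
The 2 values of 446 occupy positions 2–3 → each gets rank 2.
The 3 values of 478 occupy positions 4–6 → each gets rank 4.
Jon has value 446 MPa → rank 2.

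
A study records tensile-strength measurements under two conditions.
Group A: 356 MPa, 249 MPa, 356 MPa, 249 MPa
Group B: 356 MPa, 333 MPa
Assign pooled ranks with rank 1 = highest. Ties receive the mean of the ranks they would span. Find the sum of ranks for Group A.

15

Sorted (descending): 356, 356, 356, 333, 249, 249
The 3 values of 356 occupy positions 1–3 → average rank 2.
The 2 values of 249 occupy positions 5–6 → average rank (5+6)/2 = 5.5.
Group A values → pooled ranks: 356→2, 249→5.5, 356→2, 249→5.5
Rank sum = 2 + 5.5 + 2 + 5.5 = 15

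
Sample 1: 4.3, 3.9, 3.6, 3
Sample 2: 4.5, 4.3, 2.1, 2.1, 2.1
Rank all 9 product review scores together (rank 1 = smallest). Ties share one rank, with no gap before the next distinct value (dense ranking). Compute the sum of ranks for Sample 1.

Sorted (ascending): 2.1, 2.1, 2.1, 3, 3.6, 3.9, 4.3, 4.3, 4.5
The 3 values of 2.1 share dense rank 1.
The 2 values of 4.3 share dense rank 5.
Remaining distinct values take the next consecutive integers.
Sample 1 values → pooled ranks: 4.3→5, 3.9→4, 3.6→3, 3→2
Rank sum = 5 + 4 + 3 + 2 = 14

14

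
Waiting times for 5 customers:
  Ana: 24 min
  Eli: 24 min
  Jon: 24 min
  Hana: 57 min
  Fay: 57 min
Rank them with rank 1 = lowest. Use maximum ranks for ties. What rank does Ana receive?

3

Sorted (ascending): 24, 24, 24, 57, 57
The 3 values of 24 occupy positions 1–3 → each gets rank 3.
The 2 values of 57 occupy positions 4–5 → each gets rank 5.
Ana has value 24 min → rank 3.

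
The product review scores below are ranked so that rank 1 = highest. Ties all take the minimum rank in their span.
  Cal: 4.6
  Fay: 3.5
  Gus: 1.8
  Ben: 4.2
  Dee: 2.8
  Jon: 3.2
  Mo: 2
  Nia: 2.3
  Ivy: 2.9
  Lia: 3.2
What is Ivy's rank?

Sorted (descending): 4.6, 4.2, 3.5, 3.2, 3.2, 2.9, 2.8, 2.3, 2, 1.8
The 2 values of 3.2 occupy positions 4–5 → each gets rank 4.
Ivy has value 2.9 → rank 6.

6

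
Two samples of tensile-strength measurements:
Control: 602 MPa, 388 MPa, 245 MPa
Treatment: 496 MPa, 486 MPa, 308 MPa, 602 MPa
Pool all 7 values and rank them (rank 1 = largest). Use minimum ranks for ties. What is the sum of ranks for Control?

Sorted (descending): 602, 602, 496, 486, 388, 308, 245
The 2 values of 602 occupy positions 1–2 → each gets rank 1.
Control values → pooled ranks: 602→1, 388→5, 245→7
Rank sum = 1 + 5 + 7 = 13

13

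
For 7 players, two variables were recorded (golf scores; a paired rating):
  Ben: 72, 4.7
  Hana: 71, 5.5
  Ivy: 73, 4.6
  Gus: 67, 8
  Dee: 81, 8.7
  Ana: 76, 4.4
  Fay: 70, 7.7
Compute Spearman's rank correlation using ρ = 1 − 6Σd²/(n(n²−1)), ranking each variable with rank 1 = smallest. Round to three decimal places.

Ranks of variable 1: 4, 3, 5, 1, 7, 6, 2
Ranks of variable 2: 3, 4, 2, 6, 7, 1, 5
d = r₁ − r₂: 1, -1, 3, -5, 0, 5, -3
d²: 1, 1, 9, 25, 0, 25, 9; Σd² = 70
ρ = 1 − 6·70/(7·48) = 1 − 420/336 = -0.250

-0.250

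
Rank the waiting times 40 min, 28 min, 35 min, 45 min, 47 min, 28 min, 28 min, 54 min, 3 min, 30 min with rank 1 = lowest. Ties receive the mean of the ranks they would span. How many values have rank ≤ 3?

4

Sorted (ascending): 3, 28, 28, 28, 30, 35, 40, 45, 47, 54
The 3 values of 28 occupy positions 2–4 → average rank 3.
Ranks ≤ 3: {1, 3, 3, 3} → 4 values.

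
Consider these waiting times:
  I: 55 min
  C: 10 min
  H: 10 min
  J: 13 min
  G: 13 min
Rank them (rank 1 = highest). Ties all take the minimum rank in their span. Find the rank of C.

4

Sorted (descending): 55, 13, 13, 10, 10
The 2 values of 13 occupy positions 2–3 → each gets rank 2.
The 2 values of 10 occupy positions 4–5 → each gets rank 4.
C has value 10 min → rank 4.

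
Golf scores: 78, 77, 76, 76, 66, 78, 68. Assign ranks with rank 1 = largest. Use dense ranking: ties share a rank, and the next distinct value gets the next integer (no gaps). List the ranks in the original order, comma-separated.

Sorted (descending): 78, 78, 77, 76, 76, 68, 66
The 2 values of 78 share dense rank 1.
The 2 values of 76 share dense rank 3.
Remaining distinct values take the next consecutive integers.

1, 2, 3, 3, 5, 1, 4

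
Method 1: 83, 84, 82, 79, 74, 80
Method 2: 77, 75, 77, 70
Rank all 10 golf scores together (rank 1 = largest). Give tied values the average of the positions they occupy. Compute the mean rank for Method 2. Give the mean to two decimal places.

Sorted (descending): 84, 83, 82, 80, 79, 77, 77, 75, 74, 70
The 2 values of 77 occupy positions 6–7 → average rank (6+7)/2 = 6.5.
Method 2 values → pooled ranks: 77→6.5, 75→8, 77→6.5, 70→10
Mean rank = (6.5 + 8 + 6.5 + 10) / 4 = 7.75

7.75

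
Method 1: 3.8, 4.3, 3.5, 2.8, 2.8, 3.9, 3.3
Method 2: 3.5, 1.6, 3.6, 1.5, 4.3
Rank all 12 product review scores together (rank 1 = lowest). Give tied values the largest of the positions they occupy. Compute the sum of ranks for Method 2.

30

Sorted (ascending): 1.5, 1.6, 2.8, 2.8, 3.3, 3.5, 3.5, 3.6, 3.8, 3.9, 4.3, 4.3
The 2 values of 2.8 occupy positions 3–4 → each gets rank 4.
The 2 values of 3.5 occupy positions 6–7 → each gets rank 7.
The 2 values of 4.3 occupy positions 11–12 → each gets rank 12.
Method 2 values → pooled ranks: 3.5→7, 1.6→2, 3.6→8, 1.5→1, 4.3→12
Rank sum = 7 + 2 + 8 + 1 + 12 = 30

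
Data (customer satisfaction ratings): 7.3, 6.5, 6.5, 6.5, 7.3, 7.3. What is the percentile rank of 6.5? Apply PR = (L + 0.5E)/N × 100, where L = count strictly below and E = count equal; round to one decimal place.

N = 6.
Strictly below 6.5: 0. Equal to 6.5: 3.
PR = (0 + 0.5·3)/6 × 100 = 25.0

25.0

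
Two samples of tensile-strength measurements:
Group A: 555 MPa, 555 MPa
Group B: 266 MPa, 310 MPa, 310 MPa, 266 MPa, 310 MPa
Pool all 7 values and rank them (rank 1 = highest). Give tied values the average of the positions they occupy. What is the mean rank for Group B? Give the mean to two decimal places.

Sorted (descending): 555, 555, 310, 310, 310, 266, 266
The 2 values of 555 occupy positions 1–2 → average rank (1+2)/2 = 1.5.
The 3 values of 310 occupy positions 3–5 → average rank 4.
The 2 values of 266 occupy positions 6–7 → average rank (6+7)/2 = 6.5.
Group B values → pooled ranks: 266→6.5, 310→4, 310→4, 266→6.5, 310→4
Mean rank = (6.5 + 4 + 4 + 6.5 + 4) / 5 = 5.00

5.00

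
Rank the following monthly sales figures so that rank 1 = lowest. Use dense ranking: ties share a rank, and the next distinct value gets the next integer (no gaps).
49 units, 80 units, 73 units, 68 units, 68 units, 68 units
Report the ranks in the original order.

1, 4, 3, 2, 2, 2

Sorted (ascending): 49, 68, 68, 68, 73, 80
The 3 values of 68 share dense rank 2.
Remaining distinct values take the next consecutive integers.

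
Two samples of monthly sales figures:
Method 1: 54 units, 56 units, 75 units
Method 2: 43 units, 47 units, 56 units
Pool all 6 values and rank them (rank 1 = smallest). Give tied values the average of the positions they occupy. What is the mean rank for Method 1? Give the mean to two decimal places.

4.50

Sorted (ascending): 43, 47, 54, 56, 56, 75
The 2 values of 56 occupy positions 4–5 → average rank (4+5)/2 = 4.5.
Method 1 values → pooled ranks: 54→3, 56→4.5, 75→6
Mean rank = (3 + 4.5 + 6) / 3 = 4.50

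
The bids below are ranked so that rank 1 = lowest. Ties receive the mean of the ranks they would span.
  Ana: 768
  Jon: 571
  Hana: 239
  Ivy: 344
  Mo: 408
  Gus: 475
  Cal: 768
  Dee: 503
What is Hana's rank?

1

Sorted (ascending): 239, 344, 408, 475, 503, 571, 768, 768
The 2 values of 768 occupy positions 7–8 → average rank (7+8)/2 = 7.5.
Hana has value 239 → rank 1.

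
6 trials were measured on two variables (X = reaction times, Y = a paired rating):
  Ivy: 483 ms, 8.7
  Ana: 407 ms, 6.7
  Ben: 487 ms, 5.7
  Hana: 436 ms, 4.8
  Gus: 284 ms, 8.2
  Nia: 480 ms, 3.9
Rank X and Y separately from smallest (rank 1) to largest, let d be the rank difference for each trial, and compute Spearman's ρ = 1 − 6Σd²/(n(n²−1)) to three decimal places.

Ranks of variable 1: 5, 2, 6, 3, 1, 4
Ranks of variable 2: 6, 4, 3, 2, 5, 1
d = r₁ − r₂: -1, -2, 3, 1, -4, 3
d²: 1, 4, 9, 1, 16, 9; Σd² = 40
ρ = 1 − 6·40/(6·35) = 1 − 240/210 = -0.143

-0.143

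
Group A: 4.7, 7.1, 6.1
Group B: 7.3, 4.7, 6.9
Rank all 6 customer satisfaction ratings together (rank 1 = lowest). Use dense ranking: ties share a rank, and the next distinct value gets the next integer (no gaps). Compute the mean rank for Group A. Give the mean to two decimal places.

Sorted (ascending): 4.7, 4.7, 6.1, 6.9, 7.1, 7.3
The 2 values of 4.7 share dense rank 1.
Remaining distinct values take the next consecutive integers.
Group A values → pooled ranks: 4.7→1, 7.1→4, 6.1→2
Mean rank = (1 + 4 + 2) / 3 = 2.33

2.33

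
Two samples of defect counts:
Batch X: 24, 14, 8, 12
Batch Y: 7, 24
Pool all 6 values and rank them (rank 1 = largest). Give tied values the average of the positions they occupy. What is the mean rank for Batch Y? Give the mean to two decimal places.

Sorted (descending): 24, 24, 14, 12, 8, 7
The 2 values of 24 occupy positions 1–2 → average rank (1+2)/2 = 1.5.
Batch Y values → pooled ranks: 7→6, 24→1.5
Mean rank = (6 + 1.5) / 2 = 3.75

3.75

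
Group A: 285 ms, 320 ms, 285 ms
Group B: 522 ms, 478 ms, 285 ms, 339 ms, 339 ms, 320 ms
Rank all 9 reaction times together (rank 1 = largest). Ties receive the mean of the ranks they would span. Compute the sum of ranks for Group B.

Sorted (descending): 522, 478, 339, 339, 320, 320, 285, 285, 285
The 2 values of 339 occupy positions 3–4 → average rank (3+4)/2 = 3.5.
The 2 values of 320 occupy positions 5–6 → average rank (5+6)/2 = 5.5.
The 3 values of 285 occupy positions 7–9 → average rank 8.
Group B values → pooled ranks: 522→1, 478→2, 285→8, 339→3.5, 339→3.5, 320→5.5
Rank sum = 1 + 2 + 8 + 3.5 + 3.5 + 5.5 = 23.5

23.5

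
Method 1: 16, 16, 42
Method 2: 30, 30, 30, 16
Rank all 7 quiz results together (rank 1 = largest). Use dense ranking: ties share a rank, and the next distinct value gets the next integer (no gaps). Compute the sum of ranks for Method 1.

Sorted (descending): 42, 30, 30, 30, 16, 16, 16
The 3 values of 30 share dense rank 2.
The 3 values of 16 share dense rank 3.
Remaining distinct values take the next consecutive integers.
Method 1 values → pooled ranks: 16→3, 16→3, 42→1
Rank sum = 3 + 3 + 1 = 7

7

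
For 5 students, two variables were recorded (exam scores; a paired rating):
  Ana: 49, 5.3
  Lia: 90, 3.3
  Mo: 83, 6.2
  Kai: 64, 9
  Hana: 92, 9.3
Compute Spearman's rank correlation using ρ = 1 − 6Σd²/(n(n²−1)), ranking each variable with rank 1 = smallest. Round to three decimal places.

0.300

Ranks of variable 1: 1, 4, 3, 2, 5
Ranks of variable 2: 2, 1, 3, 4, 5
d = r₁ − r₂: -1, 3, 0, -2, 0
d²: 1, 9, 0, 4, 0; Σd² = 14
ρ = 1 − 6·14/(5·24) = 1 − 84/120 = 0.300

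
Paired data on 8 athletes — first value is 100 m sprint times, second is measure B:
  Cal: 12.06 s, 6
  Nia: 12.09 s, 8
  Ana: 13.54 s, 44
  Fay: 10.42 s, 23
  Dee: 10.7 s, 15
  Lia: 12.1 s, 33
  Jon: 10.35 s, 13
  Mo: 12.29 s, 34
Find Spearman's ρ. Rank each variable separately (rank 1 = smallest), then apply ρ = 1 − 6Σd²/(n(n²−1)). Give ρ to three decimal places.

Ranks of variable 1: 4, 5, 8, 2, 3, 6, 1, 7
Ranks of variable 2: 1, 2, 8, 5, 4, 6, 3, 7
d = r₁ − r₂: 3, 3, 0, -3, -1, 0, -2, 0
d²: 9, 9, 0, 9, 1, 0, 4, 0; Σd² = 32
ρ = 1 − 6·32/(8·63) = 1 − 192/504 = 0.619

0.619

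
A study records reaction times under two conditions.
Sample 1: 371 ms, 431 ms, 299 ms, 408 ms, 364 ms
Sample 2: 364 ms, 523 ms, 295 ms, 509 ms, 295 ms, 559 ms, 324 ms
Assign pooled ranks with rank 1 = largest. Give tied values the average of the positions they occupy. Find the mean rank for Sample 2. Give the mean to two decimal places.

6.50

Sorted (descending): 559, 523, 509, 431, 408, 371, 364, 364, 324, 299, 295, 295
The 2 values of 364 occupy positions 7–8 → average rank (7+8)/2 = 7.5.
The 2 values of 295 occupy positions 11–12 → average rank (11+12)/2 = 11.5.
Sample 2 values → pooled ranks: 364→7.5, 523→2, 295→11.5, 509→3, 295→11.5, 559→1, 324→9
Mean rank = (7.5 + 2 + 11.5 + 3 + 11.5 + 1 + 9) / 7 = 6.50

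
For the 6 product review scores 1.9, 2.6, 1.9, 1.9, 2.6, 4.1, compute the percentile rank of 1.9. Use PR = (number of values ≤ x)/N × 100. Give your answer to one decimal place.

N = 6.
Strictly below 1.9: 0. Equal to 1.9: 3.
PR = 3/6 × 100 = 50.0

50.0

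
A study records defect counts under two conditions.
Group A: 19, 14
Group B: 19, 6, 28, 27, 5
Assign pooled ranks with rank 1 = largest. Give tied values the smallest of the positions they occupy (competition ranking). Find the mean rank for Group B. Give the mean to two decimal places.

3.80

Sorted (descending): 28, 27, 19, 19, 14, 6, 5
The 2 values of 19 occupy positions 3–4 → each gets rank 3.
Group B values → pooled ranks: 19→3, 6→6, 28→1, 27→2, 5→7
Mean rank = (3 + 6 + 1 + 2 + 7) / 5 = 3.80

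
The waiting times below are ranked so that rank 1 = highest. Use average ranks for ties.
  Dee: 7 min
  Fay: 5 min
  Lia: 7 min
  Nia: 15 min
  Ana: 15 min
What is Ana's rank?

1.5

Sorted (descending): 15, 15, 7, 7, 5
The 2 values of 15 occupy positions 1–2 → average rank (1+2)/2 = 1.5.
The 2 values of 7 occupy positions 3–4 → average rank (3+4)/2 = 3.5.
Ana has value 15 min → rank 1.5.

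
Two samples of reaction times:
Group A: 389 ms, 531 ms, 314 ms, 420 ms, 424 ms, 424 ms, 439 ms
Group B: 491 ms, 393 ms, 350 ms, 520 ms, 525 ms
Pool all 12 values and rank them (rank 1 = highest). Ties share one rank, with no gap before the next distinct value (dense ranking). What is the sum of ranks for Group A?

Sorted (descending): 531, 525, 520, 491, 439, 424, 424, 420, 393, 389, 350, 314
The 2 values of 424 share dense rank 6.
Remaining distinct values take the next consecutive integers.
Group A values → pooled ranks: 389→9, 531→1, 314→11, 420→7, 424→6, 424→6, 439→5
Rank sum = 9 + 1 + 11 + 7 + 6 + 6 + 5 = 45

45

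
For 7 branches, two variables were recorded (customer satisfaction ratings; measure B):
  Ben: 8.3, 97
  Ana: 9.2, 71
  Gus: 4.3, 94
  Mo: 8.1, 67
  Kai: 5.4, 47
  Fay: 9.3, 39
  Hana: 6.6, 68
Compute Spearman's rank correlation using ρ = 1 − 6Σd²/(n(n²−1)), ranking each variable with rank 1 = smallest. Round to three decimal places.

-0.214

Ranks of variable 1: 5, 6, 1, 4, 2, 7, 3
Ranks of variable 2: 7, 5, 6, 3, 2, 1, 4
d = r₁ − r₂: -2, 1, -5, 1, 0, 6, -1
d²: 4, 1, 25, 1, 0, 36, 1; Σd² = 68
ρ = 1 − 6·68/(7·48) = 1 − 408/336 = -0.214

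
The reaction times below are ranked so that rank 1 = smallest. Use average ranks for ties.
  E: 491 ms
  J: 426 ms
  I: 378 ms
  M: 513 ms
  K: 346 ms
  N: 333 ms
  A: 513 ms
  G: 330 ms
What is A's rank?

Sorted (ascending): 330, 333, 346, 378, 426, 491, 513, 513
The 2 values of 513 occupy positions 7–8 → average rank (7+8)/2 = 7.5.
A has value 513 ms → rank 7.5.

7.5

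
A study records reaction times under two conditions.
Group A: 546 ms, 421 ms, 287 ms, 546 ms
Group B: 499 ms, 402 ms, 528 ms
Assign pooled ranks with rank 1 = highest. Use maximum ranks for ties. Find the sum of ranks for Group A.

16

Sorted (descending): 546, 546, 528, 499, 421, 402, 287
The 2 values of 546 occupy positions 1–2 → each gets rank 2.
Group A values → pooled ranks: 546→2, 421→5, 287→7, 546→2
Rank sum = 2 + 5 + 7 + 2 = 16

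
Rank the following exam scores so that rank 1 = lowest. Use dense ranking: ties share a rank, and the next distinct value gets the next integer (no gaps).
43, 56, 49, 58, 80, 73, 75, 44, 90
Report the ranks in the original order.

1, 4, 3, 5, 8, 6, 7, 2, 9

Sorted (ascending): 43, 44, 49, 56, 58, 73, 75, 80, 90
No ties — each value takes its position as its rank.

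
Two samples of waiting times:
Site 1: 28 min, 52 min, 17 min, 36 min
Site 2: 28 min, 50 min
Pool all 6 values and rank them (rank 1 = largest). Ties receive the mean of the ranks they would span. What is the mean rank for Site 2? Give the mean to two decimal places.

3.25

Sorted (descending): 52, 50, 36, 28, 28, 17
The 2 values of 28 occupy positions 4–5 → average rank (4+5)/2 = 4.5.
Site 2 values → pooled ranks: 28→4.5, 50→2
Mean rank = (4.5 + 2) / 2 = 3.25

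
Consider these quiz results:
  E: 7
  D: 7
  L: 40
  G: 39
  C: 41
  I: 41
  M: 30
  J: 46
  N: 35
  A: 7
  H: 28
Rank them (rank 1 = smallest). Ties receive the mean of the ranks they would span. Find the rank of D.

2

Sorted (ascending): 7, 7, 7, 28, 30, 35, 39, 40, 41, 41, 46
The 3 values of 7 occupy positions 1–3 → average rank 2.
The 2 values of 41 occupy positions 9–10 → average rank (9+10)/2 = 9.5.
D has value 7 → rank 2.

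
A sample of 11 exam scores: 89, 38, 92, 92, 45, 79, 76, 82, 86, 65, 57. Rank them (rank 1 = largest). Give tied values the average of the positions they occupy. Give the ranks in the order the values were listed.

3, 11, 1.5, 1.5, 10, 6, 7, 5, 4, 8, 9

Sorted (descending): 92, 92, 89, 86, 82, 79, 76, 65, 57, 45, 38
The 2 values of 92 occupy positions 1–2 → average rank (1+2)/2 = 1.5.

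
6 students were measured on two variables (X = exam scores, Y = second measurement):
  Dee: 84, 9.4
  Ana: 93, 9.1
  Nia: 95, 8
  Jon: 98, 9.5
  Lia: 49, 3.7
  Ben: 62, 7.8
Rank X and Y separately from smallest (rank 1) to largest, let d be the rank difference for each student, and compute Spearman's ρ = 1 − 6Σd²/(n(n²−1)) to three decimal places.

Ranks of variable 1: 3, 4, 5, 6, 1, 2
Ranks of variable 2: 5, 4, 3, 6, 1, 2
d = r₁ − r₂: -2, 0, 2, 0, 0, 0
d²: 4, 0, 4, 0, 0, 0; Σd² = 8
ρ = 1 − 6·8/(6·35) = 1 − 48/210 = 0.771

0.771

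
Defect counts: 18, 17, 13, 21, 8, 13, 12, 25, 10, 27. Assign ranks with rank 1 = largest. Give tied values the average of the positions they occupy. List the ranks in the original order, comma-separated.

4, 5, 6.5, 3, 10, 6.5, 8, 2, 9, 1

Sorted (descending): 27, 25, 21, 18, 17, 13, 13, 12, 10, 8
The 2 values of 13 occupy positions 6–7 → average rank (6+7)/2 = 6.5.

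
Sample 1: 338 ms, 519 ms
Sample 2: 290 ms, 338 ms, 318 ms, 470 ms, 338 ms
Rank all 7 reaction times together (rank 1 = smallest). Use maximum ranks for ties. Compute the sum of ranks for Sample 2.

Sorted (ascending): 290, 318, 338, 338, 338, 470, 519
The 3 values of 338 occupy positions 3–5 → each gets rank 5.
Sample 2 values → pooled ranks: 290→1, 338→5, 318→2, 470→6, 338→5
Rank sum = 1 + 5 + 2 + 6 + 5 = 19

19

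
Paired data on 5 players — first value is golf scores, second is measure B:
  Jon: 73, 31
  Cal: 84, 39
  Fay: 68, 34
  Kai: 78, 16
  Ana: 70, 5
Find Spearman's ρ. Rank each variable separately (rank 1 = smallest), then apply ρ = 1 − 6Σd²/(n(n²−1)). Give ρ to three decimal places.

0.300

Ranks of variable 1: 3, 5, 1, 4, 2
Ranks of variable 2: 3, 5, 4, 2, 1
d = r₁ − r₂: 0, 0, -3, 2, 1
d²: 0, 0, 9, 4, 1; Σd² = 14
ρ = 1 − 6·14/(5·24) = 1 − 84/120 = 0.300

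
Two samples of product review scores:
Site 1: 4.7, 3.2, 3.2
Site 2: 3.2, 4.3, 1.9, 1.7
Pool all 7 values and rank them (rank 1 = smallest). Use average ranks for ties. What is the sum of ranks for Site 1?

15

Sorted (ascending): 1.7, 1.9, 3.2, 3.2, 3.2, 4.3, 4.7
The 3 values of 3.2 occupy positions 3–5 → average rank 4.
Site 1 values → pooled ranks: 4.7→7, 3.2→4, 3.2→4
Rank sum = 7 + 4 + 4 = 15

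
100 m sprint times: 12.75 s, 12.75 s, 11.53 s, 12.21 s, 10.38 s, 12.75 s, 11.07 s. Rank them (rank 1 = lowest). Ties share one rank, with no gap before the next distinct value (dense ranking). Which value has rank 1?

Sorted (ascending): 10.38, 11.07, 11.53, 12.21, 12.75, 12.75, 12.75
The 3 values of 12.75 share dense rank 5.
Remaining distinct values take the next consecutive integers.
Rank 1 → value 10.38.

10.38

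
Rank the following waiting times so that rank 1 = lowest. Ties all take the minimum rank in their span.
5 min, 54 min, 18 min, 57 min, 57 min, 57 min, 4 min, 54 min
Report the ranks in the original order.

Sorted (ascending): 4, 5, 18, 54, 54, 57, 57, 57
The 2 values of 54 occupy positions 4–5 → each gets rank 4.
The 3 values of 57 occupy positions 6–8 → each gets rank 6.

2, 4, 3, 6, 6, 6, 1, 4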